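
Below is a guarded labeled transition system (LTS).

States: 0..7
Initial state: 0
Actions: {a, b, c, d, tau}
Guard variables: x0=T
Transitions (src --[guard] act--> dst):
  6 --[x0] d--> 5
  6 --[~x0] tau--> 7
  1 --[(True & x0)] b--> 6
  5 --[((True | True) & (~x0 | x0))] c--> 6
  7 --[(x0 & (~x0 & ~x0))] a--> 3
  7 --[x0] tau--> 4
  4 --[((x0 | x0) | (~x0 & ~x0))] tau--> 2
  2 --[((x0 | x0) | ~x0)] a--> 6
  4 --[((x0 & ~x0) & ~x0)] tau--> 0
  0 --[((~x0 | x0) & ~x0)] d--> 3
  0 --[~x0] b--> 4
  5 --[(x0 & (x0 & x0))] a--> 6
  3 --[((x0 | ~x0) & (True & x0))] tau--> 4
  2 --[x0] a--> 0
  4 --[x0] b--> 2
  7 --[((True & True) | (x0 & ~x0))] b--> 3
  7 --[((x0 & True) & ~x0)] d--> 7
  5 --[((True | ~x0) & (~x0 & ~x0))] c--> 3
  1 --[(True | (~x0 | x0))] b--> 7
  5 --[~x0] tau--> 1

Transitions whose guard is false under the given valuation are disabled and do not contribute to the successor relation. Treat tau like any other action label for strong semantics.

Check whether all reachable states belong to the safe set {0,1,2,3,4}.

Allowed set {0,1,2,3,4}
R = {0}
  0: ✓

Answer: INVARIANT HOLDS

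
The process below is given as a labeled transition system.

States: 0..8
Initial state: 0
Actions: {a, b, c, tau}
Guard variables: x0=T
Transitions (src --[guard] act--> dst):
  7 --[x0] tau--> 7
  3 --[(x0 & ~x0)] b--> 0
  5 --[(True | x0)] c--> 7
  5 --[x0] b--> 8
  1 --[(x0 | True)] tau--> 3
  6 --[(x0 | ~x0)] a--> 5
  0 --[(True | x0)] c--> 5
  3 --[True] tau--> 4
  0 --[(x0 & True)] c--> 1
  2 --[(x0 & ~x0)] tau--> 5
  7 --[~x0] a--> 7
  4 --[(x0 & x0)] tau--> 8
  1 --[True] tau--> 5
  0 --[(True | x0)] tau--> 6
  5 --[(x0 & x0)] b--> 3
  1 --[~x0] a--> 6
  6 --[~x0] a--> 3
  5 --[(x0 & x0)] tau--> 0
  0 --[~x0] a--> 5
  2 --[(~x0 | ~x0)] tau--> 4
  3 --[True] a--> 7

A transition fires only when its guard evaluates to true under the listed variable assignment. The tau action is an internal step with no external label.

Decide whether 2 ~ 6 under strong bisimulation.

Answer: NOT BISIMILAR

Analysis:
Compute ~ classes (split until stable):
  π0 = {{0,1,2,3,4,5,6,7,8}}
  π1 = {{0},{1,4,7},{2,8},{3},{5},{6}}
  π2 = {{0},{1},{2,8},{3},{4},{5},{6},{7}}
stable after 3 split(s): 8 block(s)
[2]={2,8}  [6]={6}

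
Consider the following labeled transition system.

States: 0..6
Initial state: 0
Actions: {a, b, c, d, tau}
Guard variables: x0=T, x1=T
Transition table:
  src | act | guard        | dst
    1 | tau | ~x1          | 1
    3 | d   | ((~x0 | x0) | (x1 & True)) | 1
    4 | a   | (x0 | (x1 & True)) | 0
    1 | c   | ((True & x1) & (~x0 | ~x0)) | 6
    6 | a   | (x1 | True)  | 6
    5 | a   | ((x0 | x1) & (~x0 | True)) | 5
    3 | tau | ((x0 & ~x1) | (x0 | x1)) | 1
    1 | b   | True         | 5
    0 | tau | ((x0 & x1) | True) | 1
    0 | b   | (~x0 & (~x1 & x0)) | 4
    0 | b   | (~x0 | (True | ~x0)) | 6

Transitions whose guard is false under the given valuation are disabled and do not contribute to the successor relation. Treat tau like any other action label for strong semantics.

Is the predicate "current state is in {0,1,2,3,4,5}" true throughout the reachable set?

Allowed set {0,1,2,3,4,5}
Reach set: {0,1,5,6}
  0: safe
  1: safe
  5: safe
  6: outside
counterexample path to 6: b

Answer: INVARIANT VIOLATED at state 6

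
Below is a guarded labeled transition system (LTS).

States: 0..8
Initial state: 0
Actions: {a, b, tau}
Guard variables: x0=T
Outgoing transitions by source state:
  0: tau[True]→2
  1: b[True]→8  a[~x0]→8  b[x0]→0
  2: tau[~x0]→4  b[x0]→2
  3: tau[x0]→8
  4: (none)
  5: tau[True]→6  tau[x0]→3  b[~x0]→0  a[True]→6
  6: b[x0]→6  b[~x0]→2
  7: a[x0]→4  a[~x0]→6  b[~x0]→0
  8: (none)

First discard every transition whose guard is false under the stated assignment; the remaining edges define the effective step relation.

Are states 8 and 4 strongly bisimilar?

Answer: BISIMILAR

Analysis:
Refine partition for ~:
  round 0: {{0,1,2,3,4,5,6,7,8}}
  round 1: {{0,3},{1,2,6},{4,8},{5},{7}}
  round 2: {{0},{1},{2,6},{3},{4,8},{5},{7}}
7 equivalence class(es) (converged in 3)
8∈{4,8}, 4∈{4,8}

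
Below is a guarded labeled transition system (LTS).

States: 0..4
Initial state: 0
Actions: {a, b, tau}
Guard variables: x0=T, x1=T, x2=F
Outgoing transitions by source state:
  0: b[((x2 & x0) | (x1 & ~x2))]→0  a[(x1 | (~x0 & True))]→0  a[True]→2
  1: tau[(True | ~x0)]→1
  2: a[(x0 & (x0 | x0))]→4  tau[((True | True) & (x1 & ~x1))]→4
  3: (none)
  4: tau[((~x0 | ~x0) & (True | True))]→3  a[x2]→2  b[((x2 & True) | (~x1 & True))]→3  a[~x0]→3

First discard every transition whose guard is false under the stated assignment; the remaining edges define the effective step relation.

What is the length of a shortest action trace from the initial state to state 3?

Answer: UNREACHABLE

Analysis:
Layered search for 3:
  depth 0: {0}
  depth 1: {2}
  depth 2: {4}
3 never appears.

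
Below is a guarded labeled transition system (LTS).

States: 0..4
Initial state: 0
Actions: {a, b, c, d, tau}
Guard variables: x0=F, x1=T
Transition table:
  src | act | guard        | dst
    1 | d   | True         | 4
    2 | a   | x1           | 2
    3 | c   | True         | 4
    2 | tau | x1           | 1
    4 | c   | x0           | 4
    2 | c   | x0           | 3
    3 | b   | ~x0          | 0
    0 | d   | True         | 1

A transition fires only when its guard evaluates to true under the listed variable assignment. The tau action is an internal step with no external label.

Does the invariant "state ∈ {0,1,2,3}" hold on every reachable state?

Answer: INVARIANT VIOLATED at state 4

Trace:
Allowed set {0,1,2,3}
Reach set: {0,1,4}
  0: ok
  1: ok
  4: VIOLATES
counterexample path to 4: d·d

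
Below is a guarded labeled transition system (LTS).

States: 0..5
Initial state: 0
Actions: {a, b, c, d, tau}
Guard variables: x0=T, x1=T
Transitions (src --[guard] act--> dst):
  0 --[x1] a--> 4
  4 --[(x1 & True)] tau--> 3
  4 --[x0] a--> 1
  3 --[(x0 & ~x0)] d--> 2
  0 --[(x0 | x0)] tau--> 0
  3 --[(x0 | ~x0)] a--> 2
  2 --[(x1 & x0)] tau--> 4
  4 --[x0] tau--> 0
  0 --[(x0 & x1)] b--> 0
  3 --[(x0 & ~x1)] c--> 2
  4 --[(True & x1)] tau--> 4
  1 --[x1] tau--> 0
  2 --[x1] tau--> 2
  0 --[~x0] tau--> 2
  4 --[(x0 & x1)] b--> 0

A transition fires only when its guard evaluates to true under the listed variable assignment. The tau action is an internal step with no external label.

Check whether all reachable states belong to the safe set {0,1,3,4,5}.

Answer: INVARIANT VIOLATED at state 2

Working:
Allowed set {0,1,3,4,5}
Reach set: {0,1,2,3,4}
  0: ok
  1: ok
  2: VIOLATES
  3: ok
  4: ok
witness against invariant: a·tau·a → 2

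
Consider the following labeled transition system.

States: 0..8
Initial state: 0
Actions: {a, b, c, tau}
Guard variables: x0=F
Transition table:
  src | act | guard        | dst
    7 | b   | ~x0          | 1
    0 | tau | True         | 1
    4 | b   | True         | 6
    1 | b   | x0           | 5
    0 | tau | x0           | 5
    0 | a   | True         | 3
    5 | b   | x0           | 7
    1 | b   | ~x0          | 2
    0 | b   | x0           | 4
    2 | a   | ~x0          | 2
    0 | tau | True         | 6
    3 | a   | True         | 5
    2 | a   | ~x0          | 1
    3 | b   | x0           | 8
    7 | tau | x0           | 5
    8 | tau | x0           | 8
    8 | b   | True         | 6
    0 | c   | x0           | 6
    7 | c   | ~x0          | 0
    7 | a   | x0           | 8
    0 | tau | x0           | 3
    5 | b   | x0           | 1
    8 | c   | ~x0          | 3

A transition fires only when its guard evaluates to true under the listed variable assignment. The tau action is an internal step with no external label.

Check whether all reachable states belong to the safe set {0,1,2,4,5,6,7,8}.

Answer: INVARIANT VIOLATED at state 3

Trace:
Allowed set {0,1,2,4,5,6,7,8}
R = {0,1,2,3,5,6}
  0: ✓
  1: ✓
  2: ✓
  3: outside
  5: ✓
  6: ✓
counterexample path to 3: a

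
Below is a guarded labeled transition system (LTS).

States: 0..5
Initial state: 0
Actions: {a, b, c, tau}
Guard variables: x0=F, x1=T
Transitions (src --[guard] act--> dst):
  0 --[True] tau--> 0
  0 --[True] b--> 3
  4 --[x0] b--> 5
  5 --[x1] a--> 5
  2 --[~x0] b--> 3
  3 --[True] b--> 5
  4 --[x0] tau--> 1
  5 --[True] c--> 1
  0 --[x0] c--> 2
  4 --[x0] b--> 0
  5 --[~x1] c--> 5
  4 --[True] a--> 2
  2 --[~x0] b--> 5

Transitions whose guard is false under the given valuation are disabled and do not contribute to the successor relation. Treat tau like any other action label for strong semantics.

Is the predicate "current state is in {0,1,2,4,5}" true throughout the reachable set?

Safe = {0,1,2,4,5}
Reach set: {0,1,3,5}
  0: ok
  1: ok
  3: ✗ unsafe
  5: ok
witness against invariant: b → 3

Answer: INVARIANT VIOLATED at state 3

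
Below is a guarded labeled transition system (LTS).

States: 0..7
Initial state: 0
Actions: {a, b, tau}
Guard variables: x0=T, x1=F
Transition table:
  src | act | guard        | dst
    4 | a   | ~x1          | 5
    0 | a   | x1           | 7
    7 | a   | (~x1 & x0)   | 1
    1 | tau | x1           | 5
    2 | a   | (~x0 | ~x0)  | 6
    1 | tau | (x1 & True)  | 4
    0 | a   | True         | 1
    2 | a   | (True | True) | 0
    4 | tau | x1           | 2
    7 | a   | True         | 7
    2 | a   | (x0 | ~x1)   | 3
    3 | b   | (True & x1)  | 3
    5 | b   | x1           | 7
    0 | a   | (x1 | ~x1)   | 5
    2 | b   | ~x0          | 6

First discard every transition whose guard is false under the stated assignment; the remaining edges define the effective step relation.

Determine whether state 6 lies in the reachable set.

Guard filter leaves 7 enabled edge(s).
depth 0: {0}
depth 1: {1,5}  now seen {0,1,5}
R = {0,1,5}

Answer: UNREACHABLE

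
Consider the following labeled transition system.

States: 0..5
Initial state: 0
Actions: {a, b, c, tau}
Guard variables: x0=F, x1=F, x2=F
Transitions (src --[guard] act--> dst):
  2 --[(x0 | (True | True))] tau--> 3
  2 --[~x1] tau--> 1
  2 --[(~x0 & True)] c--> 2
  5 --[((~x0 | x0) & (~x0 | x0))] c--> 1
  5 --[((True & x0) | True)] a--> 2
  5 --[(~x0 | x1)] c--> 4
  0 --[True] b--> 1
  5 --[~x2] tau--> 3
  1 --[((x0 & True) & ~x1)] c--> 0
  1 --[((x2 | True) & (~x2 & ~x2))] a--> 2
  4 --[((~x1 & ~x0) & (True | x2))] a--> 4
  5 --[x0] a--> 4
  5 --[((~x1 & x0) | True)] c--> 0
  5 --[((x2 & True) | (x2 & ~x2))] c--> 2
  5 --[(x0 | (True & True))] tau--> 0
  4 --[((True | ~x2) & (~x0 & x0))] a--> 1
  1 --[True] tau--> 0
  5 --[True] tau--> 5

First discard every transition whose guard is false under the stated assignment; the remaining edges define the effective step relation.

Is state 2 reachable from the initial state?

14 transition(s) survive guard evaluation.
Layer 0: {0}
Layer 1: {1}  now seen {0,1}
Layer 2: {2}  now seen {0,1,2}
Layer 3: {3}  now seen {0,1,2,3}
R = {0,1,2,3}
Path to 2: b·a

Answer: REACHABLE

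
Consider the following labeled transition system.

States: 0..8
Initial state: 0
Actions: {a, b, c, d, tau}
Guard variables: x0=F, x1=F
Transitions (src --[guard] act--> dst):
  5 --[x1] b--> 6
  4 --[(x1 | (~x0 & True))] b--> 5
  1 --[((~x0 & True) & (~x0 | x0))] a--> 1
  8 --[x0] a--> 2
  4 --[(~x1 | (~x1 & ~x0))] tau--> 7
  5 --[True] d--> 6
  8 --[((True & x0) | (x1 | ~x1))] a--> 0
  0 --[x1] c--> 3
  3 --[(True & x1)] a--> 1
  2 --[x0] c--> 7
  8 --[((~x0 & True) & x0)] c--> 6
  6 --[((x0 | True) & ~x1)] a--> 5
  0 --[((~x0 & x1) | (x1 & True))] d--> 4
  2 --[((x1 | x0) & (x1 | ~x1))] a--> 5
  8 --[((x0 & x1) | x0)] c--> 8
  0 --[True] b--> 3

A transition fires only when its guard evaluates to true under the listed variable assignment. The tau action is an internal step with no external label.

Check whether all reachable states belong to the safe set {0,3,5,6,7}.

Inv-set: {0,3,5,6,7}
R = {0,3}
  0: safe
  3: safe

Answer: INVARIANT HOLDS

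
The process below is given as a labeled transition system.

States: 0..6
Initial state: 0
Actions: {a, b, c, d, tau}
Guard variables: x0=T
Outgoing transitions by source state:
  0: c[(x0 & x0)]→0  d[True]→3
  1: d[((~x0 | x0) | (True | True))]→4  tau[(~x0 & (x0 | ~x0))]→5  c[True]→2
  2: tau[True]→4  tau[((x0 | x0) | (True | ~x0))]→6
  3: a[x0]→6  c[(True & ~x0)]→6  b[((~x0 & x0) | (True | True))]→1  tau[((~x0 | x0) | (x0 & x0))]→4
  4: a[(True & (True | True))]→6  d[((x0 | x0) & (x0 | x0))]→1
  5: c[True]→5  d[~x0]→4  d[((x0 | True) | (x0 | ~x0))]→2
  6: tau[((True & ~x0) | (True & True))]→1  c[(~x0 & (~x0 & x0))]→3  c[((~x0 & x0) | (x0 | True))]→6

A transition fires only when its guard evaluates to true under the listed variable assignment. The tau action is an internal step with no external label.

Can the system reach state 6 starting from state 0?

After dropping false guards: 15 live edges.
Layer 0: {0}
Layer 1: {3}  now seen {0,3}
Layer 2: {1,4,6}  now seen {0,1,3,4,6}
Layer 3: {2}  now seen {0,1,2,3,4,6}
Reach set: {0,1,2,3,4,6}
trace reaching 6: d·a

Answer: REACHABLE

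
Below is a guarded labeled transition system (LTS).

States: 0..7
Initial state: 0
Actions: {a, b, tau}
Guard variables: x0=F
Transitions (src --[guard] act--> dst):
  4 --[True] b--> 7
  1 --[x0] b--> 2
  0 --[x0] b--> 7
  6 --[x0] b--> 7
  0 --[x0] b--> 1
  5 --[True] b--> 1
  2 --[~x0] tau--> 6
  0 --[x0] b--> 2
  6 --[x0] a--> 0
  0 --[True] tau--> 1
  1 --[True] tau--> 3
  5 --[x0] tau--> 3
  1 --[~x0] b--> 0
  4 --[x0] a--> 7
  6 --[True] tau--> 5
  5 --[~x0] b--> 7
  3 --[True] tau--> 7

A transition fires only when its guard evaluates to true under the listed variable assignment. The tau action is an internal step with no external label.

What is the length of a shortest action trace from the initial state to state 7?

Answer: 3

Trace:
Layered search for 7:
  depth 0: {0}
  depth 1: {1}
  depth 2: {3}
  depth 3: {7}
first hit 7 at d=3 via tau·tau·tau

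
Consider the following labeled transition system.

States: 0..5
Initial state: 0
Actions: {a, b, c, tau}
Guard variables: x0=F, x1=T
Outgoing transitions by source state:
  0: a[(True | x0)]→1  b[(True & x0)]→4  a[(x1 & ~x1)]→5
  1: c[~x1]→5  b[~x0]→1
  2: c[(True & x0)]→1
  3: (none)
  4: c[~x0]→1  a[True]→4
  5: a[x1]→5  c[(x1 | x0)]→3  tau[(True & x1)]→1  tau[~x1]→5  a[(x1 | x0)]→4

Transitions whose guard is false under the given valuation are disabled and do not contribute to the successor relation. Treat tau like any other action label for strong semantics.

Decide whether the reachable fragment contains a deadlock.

Reachable = {0,1}
  0: a→1  [1 exit(s)]
  1: b→1  [1 exit(s)]

Answer: DEADLOCK-FREE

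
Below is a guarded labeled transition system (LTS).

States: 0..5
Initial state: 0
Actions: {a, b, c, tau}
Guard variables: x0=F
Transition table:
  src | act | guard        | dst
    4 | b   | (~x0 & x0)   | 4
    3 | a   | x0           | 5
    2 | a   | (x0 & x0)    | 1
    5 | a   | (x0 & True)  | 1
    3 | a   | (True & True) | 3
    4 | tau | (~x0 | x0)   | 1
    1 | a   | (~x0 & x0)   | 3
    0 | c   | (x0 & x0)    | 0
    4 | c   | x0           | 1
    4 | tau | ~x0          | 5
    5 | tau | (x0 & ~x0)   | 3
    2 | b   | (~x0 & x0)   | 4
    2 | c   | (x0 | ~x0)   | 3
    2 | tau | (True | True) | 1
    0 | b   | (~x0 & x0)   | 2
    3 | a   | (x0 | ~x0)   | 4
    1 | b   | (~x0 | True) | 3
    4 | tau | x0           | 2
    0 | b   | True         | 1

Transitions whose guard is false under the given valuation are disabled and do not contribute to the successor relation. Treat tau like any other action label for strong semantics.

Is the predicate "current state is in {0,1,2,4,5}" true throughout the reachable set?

Allowed set {0,1,2,4,5}
R = {0,1,3,4,5}
  0: ok
  1: ok
  3: ✗ unsafe
  4: ok
  5: ok
reach 3 via b·b — violates

Answer: INVARIANT VIOLATED at state 3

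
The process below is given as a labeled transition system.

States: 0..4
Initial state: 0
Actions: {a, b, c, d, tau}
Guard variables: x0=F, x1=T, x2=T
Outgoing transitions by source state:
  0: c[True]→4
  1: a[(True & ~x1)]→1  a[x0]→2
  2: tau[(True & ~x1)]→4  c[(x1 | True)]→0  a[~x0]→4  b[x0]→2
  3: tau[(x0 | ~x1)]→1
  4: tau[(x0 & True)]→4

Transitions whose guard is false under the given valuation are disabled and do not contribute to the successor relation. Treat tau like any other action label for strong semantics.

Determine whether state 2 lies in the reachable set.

Answer: UNREACHABLE

Trace:
3 transition(s) survive guard evaluation.
depth 0: {0}
depth 1: {4}  total {0,4}
Reach set: {0,4}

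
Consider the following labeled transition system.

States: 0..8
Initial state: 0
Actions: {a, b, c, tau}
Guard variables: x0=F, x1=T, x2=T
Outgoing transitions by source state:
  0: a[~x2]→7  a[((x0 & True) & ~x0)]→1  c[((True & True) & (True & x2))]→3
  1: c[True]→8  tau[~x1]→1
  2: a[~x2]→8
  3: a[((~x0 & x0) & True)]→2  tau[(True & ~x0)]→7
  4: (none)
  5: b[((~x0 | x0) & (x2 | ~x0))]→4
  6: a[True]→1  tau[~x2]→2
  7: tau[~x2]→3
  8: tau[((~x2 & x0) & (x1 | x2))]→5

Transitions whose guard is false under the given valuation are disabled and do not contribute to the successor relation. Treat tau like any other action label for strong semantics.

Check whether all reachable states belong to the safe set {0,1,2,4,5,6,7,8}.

Answer: INVARIANT VIOLATED at state 3

Trace:
Inv-set: {0,1,2,4,5,6,7,8}
R = {0,3,7}
  0: safe
  3: VIOLATES
  7: safe
counterexample path to 3: c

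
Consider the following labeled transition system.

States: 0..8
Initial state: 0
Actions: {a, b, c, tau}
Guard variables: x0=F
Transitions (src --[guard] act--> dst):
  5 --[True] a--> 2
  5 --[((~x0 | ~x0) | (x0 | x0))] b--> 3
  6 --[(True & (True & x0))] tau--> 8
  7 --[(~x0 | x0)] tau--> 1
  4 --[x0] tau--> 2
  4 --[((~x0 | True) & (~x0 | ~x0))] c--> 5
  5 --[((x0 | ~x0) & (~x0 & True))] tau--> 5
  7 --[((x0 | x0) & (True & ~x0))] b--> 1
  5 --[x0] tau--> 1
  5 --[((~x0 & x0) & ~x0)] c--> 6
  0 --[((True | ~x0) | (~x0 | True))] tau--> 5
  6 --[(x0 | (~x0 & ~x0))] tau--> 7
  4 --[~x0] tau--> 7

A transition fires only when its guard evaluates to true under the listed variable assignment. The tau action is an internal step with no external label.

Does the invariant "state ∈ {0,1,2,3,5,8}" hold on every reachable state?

Allowed set {0,1,2,3,5,8}
R = {0,2,3,5}
  0: ✓
  2: ✓
  3: ✓
  5: ✓

Answer: INVARIANT HOLDS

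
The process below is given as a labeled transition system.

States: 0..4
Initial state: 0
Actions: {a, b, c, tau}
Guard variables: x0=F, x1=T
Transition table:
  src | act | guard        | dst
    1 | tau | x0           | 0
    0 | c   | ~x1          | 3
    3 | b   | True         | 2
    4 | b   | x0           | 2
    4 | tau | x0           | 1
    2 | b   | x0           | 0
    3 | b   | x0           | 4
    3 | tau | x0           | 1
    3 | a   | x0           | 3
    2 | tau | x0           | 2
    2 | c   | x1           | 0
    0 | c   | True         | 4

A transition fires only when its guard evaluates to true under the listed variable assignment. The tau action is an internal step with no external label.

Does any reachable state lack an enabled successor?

R = {0,4}
  0: c→4  [1 out]
  4: ∅  [no exit]
Path to 4: c

Answer: DEADLOCK at state 4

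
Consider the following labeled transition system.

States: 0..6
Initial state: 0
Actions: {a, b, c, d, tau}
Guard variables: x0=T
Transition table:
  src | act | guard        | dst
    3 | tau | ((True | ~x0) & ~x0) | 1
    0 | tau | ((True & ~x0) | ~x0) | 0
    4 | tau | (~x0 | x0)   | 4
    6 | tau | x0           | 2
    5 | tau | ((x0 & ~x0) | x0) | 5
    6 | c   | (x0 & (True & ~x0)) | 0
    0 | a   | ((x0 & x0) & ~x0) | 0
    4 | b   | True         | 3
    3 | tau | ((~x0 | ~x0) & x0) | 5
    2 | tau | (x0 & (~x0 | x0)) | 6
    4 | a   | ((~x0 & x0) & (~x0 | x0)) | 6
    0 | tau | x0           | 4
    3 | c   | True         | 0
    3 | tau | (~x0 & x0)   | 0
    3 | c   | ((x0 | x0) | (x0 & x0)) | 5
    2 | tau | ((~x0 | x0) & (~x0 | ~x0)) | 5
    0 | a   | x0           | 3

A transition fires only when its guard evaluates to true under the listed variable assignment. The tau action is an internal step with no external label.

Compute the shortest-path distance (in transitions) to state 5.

BFS to 5:
  Layer 0: {0}
  Layer 1: {3,4}
  Layer 2: {5}
5 enters at depth 2; path a·c

Answer: 2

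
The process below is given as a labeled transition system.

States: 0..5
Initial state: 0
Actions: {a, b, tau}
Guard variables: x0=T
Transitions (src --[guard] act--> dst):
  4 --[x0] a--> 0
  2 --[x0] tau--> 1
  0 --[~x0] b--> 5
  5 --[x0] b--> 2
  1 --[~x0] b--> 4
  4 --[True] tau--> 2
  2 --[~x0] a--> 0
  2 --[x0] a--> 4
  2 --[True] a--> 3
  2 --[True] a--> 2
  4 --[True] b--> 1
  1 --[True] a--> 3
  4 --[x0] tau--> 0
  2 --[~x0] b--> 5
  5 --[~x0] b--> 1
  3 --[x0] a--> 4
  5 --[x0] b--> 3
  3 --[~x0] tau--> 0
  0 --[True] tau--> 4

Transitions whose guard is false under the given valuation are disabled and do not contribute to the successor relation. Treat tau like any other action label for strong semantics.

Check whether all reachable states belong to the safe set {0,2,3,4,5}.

Answer: INVARIANT VIOLATED at state 1

Working:
Safe = {0,2,3,4,5}
R = {0,1,2,3,4}
  0: safe
  1: outside
  2: safe
  3: safe
  4: safe
reach 1 via tau·b — violates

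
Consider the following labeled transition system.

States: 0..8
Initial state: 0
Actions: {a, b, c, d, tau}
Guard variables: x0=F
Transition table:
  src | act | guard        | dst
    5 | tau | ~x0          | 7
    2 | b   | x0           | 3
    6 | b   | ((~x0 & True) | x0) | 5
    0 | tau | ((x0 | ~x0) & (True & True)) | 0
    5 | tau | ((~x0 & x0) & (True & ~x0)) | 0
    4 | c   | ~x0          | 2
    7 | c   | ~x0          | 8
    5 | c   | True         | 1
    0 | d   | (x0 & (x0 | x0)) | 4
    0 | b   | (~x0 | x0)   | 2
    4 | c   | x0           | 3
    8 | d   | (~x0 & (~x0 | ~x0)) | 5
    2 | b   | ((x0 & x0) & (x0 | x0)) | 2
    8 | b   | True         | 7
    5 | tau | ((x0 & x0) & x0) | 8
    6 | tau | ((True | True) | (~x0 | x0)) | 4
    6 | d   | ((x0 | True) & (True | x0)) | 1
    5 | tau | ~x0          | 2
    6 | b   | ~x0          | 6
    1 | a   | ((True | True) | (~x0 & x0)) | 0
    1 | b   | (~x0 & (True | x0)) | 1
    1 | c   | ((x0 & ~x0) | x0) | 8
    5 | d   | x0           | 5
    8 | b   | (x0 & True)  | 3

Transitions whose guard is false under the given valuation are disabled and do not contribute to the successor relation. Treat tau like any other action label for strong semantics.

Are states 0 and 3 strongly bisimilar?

Bisimulation quotient by refinement:
  round 0: {{0,1,2,3,4,5,6,7,8}}
  round 1: {{0},{1},{2,3},{4,7},{5},{6},{8}}
  round 2: {{0},{1},{2,3},{4},{5},{6},{7},{8}}
stable after 3 split(s): 8 block(s)
0∈{0}, 3∈{2,3}

Answer: NOT BISIMILAR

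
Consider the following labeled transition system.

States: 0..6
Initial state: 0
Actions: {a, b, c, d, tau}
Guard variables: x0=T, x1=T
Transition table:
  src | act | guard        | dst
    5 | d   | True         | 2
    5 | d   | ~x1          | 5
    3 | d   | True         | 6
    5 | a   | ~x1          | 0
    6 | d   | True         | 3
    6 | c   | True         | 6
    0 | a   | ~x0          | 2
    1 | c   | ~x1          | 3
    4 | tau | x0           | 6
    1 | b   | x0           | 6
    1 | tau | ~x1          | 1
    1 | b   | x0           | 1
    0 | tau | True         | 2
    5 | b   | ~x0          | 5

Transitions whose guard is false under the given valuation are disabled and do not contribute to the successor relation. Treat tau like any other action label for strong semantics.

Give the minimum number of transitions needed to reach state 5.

Breadth-first toward 5:
  L0 = {0}
  L1 = {2}
5 never appears.

Answer: UNREACHABLE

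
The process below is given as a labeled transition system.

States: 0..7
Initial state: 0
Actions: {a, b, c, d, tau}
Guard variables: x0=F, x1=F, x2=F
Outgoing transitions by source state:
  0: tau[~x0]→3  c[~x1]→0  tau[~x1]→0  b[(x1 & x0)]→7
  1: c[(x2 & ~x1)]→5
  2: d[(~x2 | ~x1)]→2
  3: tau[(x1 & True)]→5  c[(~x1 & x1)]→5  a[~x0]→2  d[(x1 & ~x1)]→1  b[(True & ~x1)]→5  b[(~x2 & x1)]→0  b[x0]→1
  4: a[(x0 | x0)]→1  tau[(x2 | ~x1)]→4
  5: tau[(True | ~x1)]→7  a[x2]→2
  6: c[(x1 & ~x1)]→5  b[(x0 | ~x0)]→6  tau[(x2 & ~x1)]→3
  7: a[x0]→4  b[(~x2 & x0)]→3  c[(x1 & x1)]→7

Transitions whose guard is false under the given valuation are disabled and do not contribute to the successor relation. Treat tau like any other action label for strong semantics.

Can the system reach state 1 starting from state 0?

Answer: UNREACHABLE

Trace:
After dropping false guards: 9 live edges.
L0 = {0}
L1 = {3}  total {0,3}
L2 = {2,5}  total {0,2,3,5}
L3 = {7}  total {0,2,3,5,7}
Reach set: {0,2,3,5,7}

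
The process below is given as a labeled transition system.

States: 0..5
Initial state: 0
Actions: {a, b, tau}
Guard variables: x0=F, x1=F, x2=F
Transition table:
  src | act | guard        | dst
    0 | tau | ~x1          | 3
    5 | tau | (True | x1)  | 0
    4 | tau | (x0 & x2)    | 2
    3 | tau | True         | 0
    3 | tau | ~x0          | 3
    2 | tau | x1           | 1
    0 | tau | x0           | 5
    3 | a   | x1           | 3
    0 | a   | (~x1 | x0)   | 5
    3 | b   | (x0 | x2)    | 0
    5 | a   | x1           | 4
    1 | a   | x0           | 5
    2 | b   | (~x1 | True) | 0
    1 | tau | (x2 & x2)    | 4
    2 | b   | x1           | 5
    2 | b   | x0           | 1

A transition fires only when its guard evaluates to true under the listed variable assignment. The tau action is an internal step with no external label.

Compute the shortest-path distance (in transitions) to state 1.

Answer: UNREACHABLE

Trace:
Layered search for 1:
  depth 0: {0}
  depth 1: {3,5}
1 never appears.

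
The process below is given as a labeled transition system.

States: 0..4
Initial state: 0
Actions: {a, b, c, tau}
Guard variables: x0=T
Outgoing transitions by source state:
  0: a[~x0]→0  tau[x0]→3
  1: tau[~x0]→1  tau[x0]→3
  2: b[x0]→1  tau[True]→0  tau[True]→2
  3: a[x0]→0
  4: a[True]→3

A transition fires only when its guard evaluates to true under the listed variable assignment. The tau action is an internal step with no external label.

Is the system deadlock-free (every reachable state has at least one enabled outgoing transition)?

Answer: DEADLOCK-FREE

Trace:
R = {0,3}
  0: tau→3  [deg 1]
  3: a→0  [deg 1]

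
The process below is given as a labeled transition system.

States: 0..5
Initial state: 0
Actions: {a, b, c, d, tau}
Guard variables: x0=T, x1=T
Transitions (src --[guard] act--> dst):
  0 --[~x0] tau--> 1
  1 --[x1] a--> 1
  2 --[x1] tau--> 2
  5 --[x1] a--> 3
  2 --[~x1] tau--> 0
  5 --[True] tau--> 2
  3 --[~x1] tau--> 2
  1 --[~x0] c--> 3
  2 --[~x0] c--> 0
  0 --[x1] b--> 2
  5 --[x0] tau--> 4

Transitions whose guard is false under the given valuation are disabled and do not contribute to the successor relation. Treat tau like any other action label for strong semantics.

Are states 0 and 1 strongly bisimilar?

Refine partition for ~:
  π0 = {{0,1,2,3,4,5}}
  π1 = {{0},{1},{2},{3,4},{5}}
Fixed point at round 2; 5 class(es).
0∈{0}, 1∈{1}

Answer: NOT BISIMILAR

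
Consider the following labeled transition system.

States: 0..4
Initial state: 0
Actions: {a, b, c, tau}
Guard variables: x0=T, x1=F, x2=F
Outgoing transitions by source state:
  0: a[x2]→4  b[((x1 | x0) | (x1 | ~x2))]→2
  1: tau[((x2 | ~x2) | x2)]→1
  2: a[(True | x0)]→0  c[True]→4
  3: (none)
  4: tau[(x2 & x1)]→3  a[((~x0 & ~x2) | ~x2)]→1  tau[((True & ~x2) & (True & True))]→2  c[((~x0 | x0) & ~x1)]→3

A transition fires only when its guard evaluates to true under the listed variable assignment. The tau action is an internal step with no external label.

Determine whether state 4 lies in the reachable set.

Answer: REACHABLE

Trace:
After dropping false guards: 7 live edges.
depth 0: {0}
depth 1: {2}  cumulative {0,2}
depth 2: {4}  cumulative {0,2,4}
depth 3: {1,3}  cumulative {0,1,2,3,4}
Reachable = {0,1,2,3,4}
trace reaching 4: b·c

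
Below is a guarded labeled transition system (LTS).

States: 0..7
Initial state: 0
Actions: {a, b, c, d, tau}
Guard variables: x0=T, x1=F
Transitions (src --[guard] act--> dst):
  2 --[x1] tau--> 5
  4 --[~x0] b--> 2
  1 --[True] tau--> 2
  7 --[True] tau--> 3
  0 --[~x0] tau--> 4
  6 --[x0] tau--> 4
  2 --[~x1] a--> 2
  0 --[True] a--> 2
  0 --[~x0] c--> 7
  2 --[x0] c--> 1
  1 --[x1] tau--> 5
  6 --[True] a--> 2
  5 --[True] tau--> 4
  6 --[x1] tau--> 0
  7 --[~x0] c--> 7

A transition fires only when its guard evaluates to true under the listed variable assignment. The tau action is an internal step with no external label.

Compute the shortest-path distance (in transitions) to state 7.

BFS to 7:
  Layer 0: {0}
  Layer 1: {2}
  Layer 2: {1}
7 never appears.

Answer: UNREACHABLE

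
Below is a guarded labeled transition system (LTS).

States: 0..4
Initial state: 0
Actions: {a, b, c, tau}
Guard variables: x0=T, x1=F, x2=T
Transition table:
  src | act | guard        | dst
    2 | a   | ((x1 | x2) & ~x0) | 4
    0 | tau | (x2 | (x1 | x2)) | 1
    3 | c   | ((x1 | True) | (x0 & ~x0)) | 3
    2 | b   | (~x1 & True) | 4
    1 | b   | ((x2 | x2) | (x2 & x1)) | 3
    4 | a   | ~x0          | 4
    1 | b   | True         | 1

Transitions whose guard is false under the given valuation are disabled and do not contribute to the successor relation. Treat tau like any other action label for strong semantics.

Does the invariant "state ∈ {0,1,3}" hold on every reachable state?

Answer: INVARIANT HOLDS

Working:
Safe = {0,1,3}
R = {0,1,3}
  0: ok
  1: ok
  3: ok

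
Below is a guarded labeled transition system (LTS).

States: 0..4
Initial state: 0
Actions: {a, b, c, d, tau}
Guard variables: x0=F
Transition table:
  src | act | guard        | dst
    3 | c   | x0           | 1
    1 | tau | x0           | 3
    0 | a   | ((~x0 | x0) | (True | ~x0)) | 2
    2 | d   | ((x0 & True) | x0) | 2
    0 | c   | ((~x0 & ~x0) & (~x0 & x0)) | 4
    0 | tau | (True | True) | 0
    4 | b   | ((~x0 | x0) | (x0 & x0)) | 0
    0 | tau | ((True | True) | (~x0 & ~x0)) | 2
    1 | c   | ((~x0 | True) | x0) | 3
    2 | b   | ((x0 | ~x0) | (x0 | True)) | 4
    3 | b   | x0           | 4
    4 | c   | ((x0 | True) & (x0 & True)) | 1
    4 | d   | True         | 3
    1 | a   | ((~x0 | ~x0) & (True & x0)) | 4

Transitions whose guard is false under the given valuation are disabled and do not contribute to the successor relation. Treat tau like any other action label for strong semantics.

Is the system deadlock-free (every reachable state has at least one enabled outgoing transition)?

Answer: DEADLOCK at state 3

Analysis:
Reach set: {0,2,3,4}
  0: a→2  tau→0  tau→2  [deg 3]
  2: b→4  [deg 1]
  3: ∅  [deadlock]
  4: b→0  d→3  [deg 2]
Path to 3: a·b·d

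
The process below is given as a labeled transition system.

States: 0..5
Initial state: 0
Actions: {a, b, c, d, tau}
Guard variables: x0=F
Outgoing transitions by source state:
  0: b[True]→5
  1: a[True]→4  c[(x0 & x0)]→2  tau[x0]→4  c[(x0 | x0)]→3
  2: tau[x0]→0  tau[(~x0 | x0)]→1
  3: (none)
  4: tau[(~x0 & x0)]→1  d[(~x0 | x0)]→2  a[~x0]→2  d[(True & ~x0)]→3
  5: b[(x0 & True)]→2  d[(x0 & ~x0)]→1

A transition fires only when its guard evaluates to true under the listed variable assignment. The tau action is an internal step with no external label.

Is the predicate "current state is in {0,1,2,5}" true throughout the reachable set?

Inv-set: {0,1,2,5}
Reachable = {0,5}
  0: safe
  5: safe

Answer: INVARIANT HOLDS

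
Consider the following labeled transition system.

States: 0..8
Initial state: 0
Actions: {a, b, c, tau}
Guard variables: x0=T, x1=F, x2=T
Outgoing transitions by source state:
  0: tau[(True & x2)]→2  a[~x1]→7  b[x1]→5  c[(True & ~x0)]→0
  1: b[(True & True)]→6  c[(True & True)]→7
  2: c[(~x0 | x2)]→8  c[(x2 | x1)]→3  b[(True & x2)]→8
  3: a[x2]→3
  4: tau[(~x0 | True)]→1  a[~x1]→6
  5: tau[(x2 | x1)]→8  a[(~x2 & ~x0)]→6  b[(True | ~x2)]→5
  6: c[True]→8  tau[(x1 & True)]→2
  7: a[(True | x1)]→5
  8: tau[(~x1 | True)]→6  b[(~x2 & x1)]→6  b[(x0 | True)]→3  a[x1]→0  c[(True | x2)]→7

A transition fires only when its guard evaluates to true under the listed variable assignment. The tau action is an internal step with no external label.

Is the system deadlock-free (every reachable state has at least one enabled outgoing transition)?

Reachable = {0,2,3,5,6,7,8}
  0: a→7  tau→2  [2 exit(s)]
  2: b→8  c→3  c→8  [3 exit(s)]
  3: a→3  [1 exit(s)]
  5: b→5  tau→8  [2 exit(s)]
  6: c→8  [1 exit(s)]
  7: a→5  [1 exit(s)]
  8: b→3  c→7  tau→6  [3 exit(s)]

Answer: DEADLOCK-FREE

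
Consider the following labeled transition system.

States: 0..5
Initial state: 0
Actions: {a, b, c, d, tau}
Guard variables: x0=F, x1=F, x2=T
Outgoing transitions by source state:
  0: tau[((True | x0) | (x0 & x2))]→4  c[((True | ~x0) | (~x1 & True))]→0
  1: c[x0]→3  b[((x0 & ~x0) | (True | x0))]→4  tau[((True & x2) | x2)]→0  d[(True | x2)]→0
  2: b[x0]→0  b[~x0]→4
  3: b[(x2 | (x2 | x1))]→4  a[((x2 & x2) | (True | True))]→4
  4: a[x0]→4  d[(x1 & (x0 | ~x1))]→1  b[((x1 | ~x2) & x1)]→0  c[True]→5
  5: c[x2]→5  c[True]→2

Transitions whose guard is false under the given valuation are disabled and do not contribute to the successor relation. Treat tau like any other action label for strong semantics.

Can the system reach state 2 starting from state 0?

Guard filter leaves 11 enabled edge(s).
L0 = {0}
L1 = {4}  cumulative {0,4}
L2 = {5}  cumulative {0,4,5}
L3 = {2}  cumulative {0,2,4,5}
Reachable = {0,2,4,5}
Path to 2: tau·c·c

Answer: REACHABLE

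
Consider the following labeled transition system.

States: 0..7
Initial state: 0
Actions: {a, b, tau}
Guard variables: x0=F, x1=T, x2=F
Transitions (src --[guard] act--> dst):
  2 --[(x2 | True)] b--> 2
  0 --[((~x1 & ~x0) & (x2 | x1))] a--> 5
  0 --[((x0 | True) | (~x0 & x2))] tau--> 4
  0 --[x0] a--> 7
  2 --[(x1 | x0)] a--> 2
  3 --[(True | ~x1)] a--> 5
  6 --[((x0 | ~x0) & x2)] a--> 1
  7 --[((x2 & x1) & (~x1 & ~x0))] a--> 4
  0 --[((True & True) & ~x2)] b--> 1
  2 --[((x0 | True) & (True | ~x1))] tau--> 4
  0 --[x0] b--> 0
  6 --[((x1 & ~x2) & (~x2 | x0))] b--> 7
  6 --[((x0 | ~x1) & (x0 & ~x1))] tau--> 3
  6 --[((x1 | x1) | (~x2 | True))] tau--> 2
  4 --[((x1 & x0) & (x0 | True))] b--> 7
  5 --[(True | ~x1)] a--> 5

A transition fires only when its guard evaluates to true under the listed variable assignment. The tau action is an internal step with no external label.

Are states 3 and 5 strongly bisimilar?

Bisimulation quotient by refinement:
  P[0] = {{0,1,2,3,4,5,6,7}}
  P[1] = {{0,6},{1,4,7},{2},{3,5}}
  P[2] = {{0},{1,4,7},{2},{3,5},{6}}
5 equivalence class(es) (converged in 3)
class of 3: {3,5}; class of 5: {3,5}

Answer: BISIMILAR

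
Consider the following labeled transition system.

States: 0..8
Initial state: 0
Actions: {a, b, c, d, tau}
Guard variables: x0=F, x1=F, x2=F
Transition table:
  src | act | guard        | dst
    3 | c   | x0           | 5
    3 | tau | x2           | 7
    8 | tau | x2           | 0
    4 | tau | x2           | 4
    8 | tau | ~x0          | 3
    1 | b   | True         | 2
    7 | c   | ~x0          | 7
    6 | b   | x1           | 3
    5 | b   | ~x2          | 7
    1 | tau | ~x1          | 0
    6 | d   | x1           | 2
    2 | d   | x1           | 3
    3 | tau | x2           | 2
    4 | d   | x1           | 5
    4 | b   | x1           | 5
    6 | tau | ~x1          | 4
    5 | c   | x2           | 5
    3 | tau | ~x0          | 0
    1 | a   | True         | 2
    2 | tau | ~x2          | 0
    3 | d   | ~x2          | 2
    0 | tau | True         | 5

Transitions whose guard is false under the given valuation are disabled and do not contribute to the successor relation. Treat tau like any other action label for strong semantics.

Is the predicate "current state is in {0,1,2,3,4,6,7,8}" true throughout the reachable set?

Answer: INVARIANT VIOLATED at state 5

Trace:
Allowed set {0,1,2,3,4,6,7,8}
Reach set: {0,5,7}
  0: ok
  5: VIOLATES
  7: ok
counterexample path to 5: tau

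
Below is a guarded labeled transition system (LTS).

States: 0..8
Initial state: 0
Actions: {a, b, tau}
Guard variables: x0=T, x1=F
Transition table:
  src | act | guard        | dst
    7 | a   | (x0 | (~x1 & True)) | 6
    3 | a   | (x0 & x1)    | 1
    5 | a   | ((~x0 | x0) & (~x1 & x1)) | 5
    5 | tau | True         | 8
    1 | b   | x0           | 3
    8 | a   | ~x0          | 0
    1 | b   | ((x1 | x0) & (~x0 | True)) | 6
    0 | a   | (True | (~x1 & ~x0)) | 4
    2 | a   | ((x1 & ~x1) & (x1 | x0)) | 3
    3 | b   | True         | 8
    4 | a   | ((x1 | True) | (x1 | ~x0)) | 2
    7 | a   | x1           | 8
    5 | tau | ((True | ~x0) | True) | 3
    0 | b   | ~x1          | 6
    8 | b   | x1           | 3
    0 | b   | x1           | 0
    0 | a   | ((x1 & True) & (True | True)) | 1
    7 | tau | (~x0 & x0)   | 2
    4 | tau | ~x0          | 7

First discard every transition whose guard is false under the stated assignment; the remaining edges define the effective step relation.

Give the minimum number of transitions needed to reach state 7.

Layered search for 7:
  L0 = {0}
  L1 = {4,6}
  L2 = {2}
7 never appears.

Answer: UNREACHABLE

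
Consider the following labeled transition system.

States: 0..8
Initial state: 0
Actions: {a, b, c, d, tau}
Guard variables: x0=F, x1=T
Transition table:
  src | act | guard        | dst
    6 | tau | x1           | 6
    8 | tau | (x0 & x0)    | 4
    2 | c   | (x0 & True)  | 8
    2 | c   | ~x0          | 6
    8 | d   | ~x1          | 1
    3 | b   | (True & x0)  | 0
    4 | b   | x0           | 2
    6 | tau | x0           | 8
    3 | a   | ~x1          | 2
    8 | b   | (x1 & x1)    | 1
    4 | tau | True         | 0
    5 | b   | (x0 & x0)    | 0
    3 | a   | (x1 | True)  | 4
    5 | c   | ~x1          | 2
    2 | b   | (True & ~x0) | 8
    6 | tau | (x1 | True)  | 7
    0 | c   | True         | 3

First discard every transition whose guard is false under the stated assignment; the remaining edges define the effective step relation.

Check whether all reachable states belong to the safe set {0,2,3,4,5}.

Answer: INVARIANT HOLDS

Analysis:
Allowed set {0,2,3,4,5}
R = {0,3,4}
  0: ✓
  3: ✓
  4: ✓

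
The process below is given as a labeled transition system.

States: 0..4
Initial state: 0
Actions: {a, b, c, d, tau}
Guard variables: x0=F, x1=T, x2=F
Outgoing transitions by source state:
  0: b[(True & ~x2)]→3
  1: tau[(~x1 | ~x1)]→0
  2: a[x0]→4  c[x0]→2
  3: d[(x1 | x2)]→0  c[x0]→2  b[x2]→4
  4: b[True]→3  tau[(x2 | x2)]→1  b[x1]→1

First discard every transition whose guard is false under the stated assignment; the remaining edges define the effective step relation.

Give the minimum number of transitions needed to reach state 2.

BFS to 2:
  Layer 0: {0}
  Layer 1: {3}
2 never appears.

Answer: UNREACHABLE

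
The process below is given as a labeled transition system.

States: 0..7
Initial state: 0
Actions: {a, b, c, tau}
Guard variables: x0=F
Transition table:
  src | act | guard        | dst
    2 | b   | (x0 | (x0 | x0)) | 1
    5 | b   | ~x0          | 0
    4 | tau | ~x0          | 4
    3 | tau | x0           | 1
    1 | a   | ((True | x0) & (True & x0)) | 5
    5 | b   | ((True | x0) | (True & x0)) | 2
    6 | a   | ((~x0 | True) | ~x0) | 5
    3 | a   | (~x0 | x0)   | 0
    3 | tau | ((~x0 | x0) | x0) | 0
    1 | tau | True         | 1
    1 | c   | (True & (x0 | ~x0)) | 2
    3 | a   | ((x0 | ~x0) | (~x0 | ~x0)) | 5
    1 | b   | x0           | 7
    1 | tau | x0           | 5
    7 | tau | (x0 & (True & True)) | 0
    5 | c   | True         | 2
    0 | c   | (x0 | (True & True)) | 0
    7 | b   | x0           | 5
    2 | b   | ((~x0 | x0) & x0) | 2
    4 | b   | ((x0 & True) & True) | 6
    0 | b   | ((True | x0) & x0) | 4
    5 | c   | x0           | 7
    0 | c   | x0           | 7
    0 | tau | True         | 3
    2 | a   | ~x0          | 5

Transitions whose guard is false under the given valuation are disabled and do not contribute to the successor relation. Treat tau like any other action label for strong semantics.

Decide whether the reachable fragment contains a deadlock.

Answer: DEADLOCK-FREE

Analysis:
Reach set: {0,2,3,5}
  0: c→0  tau→3  [2 exit(s)]
  2: a→5  [1 exit(s)]
  3: a→0  a→5  tau→0  [3 exit(s)]
  5: b→0  b→2  c→2  [3 exit(s)]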